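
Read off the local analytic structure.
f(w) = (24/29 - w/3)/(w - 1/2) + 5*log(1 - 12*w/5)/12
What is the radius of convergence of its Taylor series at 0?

Denominator factor (w - 1/2): pole of order 1 at 1/2, modulus 1/2.
Branch term (5/12)*log(1 - w/(5/12)): its argument vanishes at w = 5/12, a logarithmic branch point, modulus 5/12.
The radius of convergence is the smallest modulus among the singular points: 5/12.

The radius of convergence is 5/12.


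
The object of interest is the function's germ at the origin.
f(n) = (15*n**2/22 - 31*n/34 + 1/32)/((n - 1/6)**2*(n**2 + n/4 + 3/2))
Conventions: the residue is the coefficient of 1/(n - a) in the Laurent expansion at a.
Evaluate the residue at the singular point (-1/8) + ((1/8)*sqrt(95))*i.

The factor n**2 + n/4 + 3/2 splits as (n - a)(n - a') with a = (-1/8) + ((1/8)*sqrt(95))*i, a' = (-1/8) - ((1/8)*sqrt(95))*i. At the order-1 pole a set g(n) = (n - a)*f(n) = [(15*n**2/22 - 31*n/34 + 1/32)/(n - 1/6)**2] / (n - a').
Simple pole: residue = g(a) at a = (-1/8) + ((1/8)*sqrt(95))*i, which is (1967715/9551212) - ((33117507/907365140)*sqrt(95))*i.

The residue is (1967715/9551212) - ((33117507/907365140)*sqrt(95))*i.


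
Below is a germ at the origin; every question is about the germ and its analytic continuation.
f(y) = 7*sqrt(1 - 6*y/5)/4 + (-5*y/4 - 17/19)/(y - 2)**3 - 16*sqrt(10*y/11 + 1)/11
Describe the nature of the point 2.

The point is a pole of order 3.

The denominator factor y - 2 vanishes at 2 and appears to the power 3; the numerator there equals -129/38, nonzero, and no other factor vanishes.
The branch terms are analytic at this point.
Hence a pole whose order is the multiplicity, 3.


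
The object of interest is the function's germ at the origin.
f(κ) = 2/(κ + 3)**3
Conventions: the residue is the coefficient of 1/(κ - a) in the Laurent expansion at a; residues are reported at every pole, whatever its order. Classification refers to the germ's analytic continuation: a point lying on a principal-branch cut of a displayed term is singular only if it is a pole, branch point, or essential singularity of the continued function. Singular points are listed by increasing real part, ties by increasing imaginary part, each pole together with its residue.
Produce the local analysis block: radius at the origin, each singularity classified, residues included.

Radius of convergence at 0: 3.
At -3: a pole of order 3; residue 0.

Denominator factor (κ + 3)^3: pole of order 3 at -3, modulus 3.
The radius of convergence is the smallest modulus among the singular points: 3.
At the order-3 pole -3 set g(κ) = (κ - (-3))^3*f(κ) = 2.
Order-3 pole: residue = g''(a)/2; g''(-3) = 0, so the residue is 0.


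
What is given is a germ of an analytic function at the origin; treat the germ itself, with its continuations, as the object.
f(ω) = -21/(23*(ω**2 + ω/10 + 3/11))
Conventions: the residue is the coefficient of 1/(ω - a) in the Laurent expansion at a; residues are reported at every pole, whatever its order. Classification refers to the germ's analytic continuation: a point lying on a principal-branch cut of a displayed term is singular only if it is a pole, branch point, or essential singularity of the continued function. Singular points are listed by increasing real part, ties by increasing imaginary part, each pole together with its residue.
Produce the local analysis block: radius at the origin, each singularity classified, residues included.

Radius of convergence at 0: (1/11)*sqrt(33).
At (-1/20) - ((1/220)*sqrt(13079))*i: a pole of order 1; residue -((210/27347)*sqrt(13079))*i.
At (-1/20) + ((1/220)*sqrt(13079))*i: a pole of order 1; residue ((210/27347)*sqrt(13079))*i.

Denominator factor (ω**2 + ω/10 + 3/11): discriminant -1189/1100, complex-conjugate roots (-1/20) + ((1/220)*sqrt(13079))*i and (-1/20) - ((1/220)*sqrt(13079))*i; poles of order 1, moduli (1/11)*sqrt(33) and (1/11)*sqrt(33).
The radius of convergence is the smallest modulus among the singular points: (1/11)*sqrt(33).
The factor ω**2 + ω/10 + 3/11 splits as (ω - a)(ω - a') with a = (-1/20) - ((1/220)*sqrt(13079))*i, a' = (-1/20) + ((1/220)*sqrt(13079))*i. At the order-1 pole a set g(ω) = (ω - a)*f(ω) = [-21/23] / (ω - a').
Simple pole: residue = g(a) at a = (-1/20) - ((1/220)*sqrt(13079))*i, which is -((210/27347)*sqrt(13079))*i.
The factor ω**2 + ω/10 + 3/11 splits as (ω - a)(ω - a') with a = (-1/20) + ((1/220)*sqrt(13079))*i, a' = (-1/20) - ((1/220)*sqrt(13079))*i. At the order-1 pole a set g(ω) = (ω - a)*f(ω) = [-21/23] / (ω - a').
Simple pole: residue = g(a) at a = (-1/20) + ((1/220)*sqrt(13079))*i, which is ((210/27347)*sqrt(13079))*i.
List the singular points by increasing real part (a conjugate pair: the negative imaginary part first).


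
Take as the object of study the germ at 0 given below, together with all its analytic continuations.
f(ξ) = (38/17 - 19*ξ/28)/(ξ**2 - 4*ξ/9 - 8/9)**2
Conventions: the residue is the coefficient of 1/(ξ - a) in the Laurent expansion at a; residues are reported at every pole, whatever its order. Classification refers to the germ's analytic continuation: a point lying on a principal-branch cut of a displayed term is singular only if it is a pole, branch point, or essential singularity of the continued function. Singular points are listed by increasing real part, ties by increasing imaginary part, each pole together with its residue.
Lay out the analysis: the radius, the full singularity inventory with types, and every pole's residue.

Denominator factor (ξ**2 - 4*ξ/9 - 8/9)^2: discriminant 304/81, real irrational roots 2/9 + (2/9)*sqrt(19) and 2/9 - (2/9)*sqrt(19); poles of order 2, moduli 2/9 + (2/9)*sqrt(19) and -2/9 + (2/9)*sqrt(19).
The radius of convergence is the smallest modulus among the singular points: -2/9 + (2/9)*sqrt(19).
The factor ξ**2 - 4*ξ/9 - 8/9 splits as (ξ - a)(ξ - a') with a = 2/9 - (2/9)*sqrt(19), a' = 2/9 + (2/9)*sqrt(19). At the order-2 pole a set g(ξ) = (ξ - a)^2*f(ξ) = [38/17 - 19*ξ/28] / (ξ - a')^2.
Order-2 pole: residue = g'(a); g'(2/9 - (2/9)*sqrt(19)) = (19035/144704)*sqrt(19), so the residue is (19035/144704)*sqrt(19).
The factor ξ**2 - 4*ξ/9 - 8/9 splits as (ξ - a)(ξ - a') with a = 2/9 + (2/9)*sqrt(19), a' = 2/9 - (2/9)*sqrt(19). At the order-2 pole a set g(ξ) = (ξ - a)^2*f(ξ) = [38/17 - 19*ξ/28] / (ξ - a')^2.
Order-2 pole: residue = g'(a); g'(2/9 + (2/9)*sqrt(19)) = -(19035/144704)*sqrt(19), so the residue is -(19035/144704)*sqrt(19).
List the singular points by increasing real part (a conjugate pair: the negative imaginary part first).

Radius of convergence at 0: -2/9 + (2/9)*sqrt(19).
At 2/9 - (2/9)*sqrt(19): a pole of order 2; residue (19035/144704)*sqrt(19).
At 2/9 + (2/9)*sqrt(19): a pole of order 2; residue -(19035/144704)*sqrt(19).


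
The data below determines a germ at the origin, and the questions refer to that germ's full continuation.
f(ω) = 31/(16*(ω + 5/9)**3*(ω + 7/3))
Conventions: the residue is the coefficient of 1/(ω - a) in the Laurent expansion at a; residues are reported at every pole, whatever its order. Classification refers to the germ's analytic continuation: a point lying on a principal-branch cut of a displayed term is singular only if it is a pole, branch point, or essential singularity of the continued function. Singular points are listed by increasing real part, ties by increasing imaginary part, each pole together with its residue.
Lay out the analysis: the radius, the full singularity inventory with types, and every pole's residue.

Radius of convergence at 0: 5/9.
At -7/3: a pole of order 1; residue -22599/65536.
At -5/9: a pole of order 3; residue 22599/65536.

Denominator factor (ω + 5/9)^3: pole of order 3 at -5/9, modulus 5/9.
Denominator factor (ω + 7/3): pole of order 1 at -7/3, modulus 7/3.
The radius of convergence is the smallest modulus among the singular points: 5/9.
At the order-1 pole -7/3 set g(ω) = (ω - (-7/3))*f(ω) = 31/(16*(ω + 5/9)**3).
Simple pole: residue = g(a) at a = -7/3, which is -22599/65536.
At the order-3 pole -5/9 set g(ω) = (ω - (-5/9))^3*f(ω) = 31/(16*(ω + 7/3)).
Order-3 pole: residue = g''(a)/2; g''(-5/9) = 22599/32768, so the residue is 22599/65536.
List the singular points by increasing real part (a conjugate pair: the negative imaginary part first).


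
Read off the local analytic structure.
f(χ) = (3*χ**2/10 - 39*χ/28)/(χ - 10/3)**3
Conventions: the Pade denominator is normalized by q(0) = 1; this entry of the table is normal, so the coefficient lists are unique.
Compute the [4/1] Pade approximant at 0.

Taylor coefficients needed (expand at 0): a_0 = 0, a_1 = 1053/28000, a_2 = 7209/280000, a_3 = 729/56000, a_4 = 80919/14000000, a_5 = 133407/56000000.
Write the denominator as Q(χ) = 1 + q1*χ. Requiring Q*f - P = O(χ^6) with deg P <= 4 kills the coefficients of χ^5..χ^5 in Q*f:
  χ^5: a_5 + q1*a_4 = 0, i.e. 133407/56000000 + (80919/14000000)*q1 = 0.
Solving this linear system: q1 = -61/148.
The numerator is Q*f truncated at degree 4: P0 = a_0 = 0; P1 = a_1 + q1*a_0 = 1053/28000; P2 = a_2 + q1*a_1 = 212301/20720000; P3 = a_3 + q1*a_2 = 99711/41440000; P4 = a_4 + q1*a_3 = 429381/1036000000.

The Pade approximant has numerator coefficients [0, 1053/28000, 212301/20720000, 99711/41440000, 429381/1036000000]; denominator coefficients [1, -61/148].


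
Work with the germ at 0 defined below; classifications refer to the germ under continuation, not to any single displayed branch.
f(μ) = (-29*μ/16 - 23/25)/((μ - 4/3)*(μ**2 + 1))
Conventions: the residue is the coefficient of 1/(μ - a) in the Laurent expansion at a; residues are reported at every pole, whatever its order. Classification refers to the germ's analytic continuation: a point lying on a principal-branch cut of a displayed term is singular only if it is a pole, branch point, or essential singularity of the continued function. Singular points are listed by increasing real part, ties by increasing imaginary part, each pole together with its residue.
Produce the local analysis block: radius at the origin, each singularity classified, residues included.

Radius of convergence at 0: 1.
At -(1)*i: a pole of order 1; residue (3003/5000) - (2109/20000)*i.
At (1)*i: a pole of order 1; residue (3003/5000) + (2109/20000)*i.
At 4/3: a pole of order 1; residue -3003/2500.

Denominator factor (μ**2 + 1): discriminant -4, complex-conjugate roots (1)*i and -(1)*i; poles of order 1, moduli 1 and 1.
Denominator factor (μ - 4/3): pole of order 1 at 4/3, modulus 4/3.
The radius of convergence is the smallest modulus among the singular points: 1.
The factor μ**2 + 1 splits as (μ - a)(μ - a') with a = -(1)*i, a' = (1)*i. At the order-1 pole a set g(μ) = (μ - a)*f(μ) = [(-29*μ/16 - 23/25)/(μ - 4/3)] / (μ - a').
Simple pole: residue = g(a) at a = -(1)*i, which is (3003/5000) - (2109/20000)*i.
The factor μ**2 + 1 splits as (μ - a)(μ - a') with a = (1)*i, a' = -(1)*i. At the order-1 pole a set g(μ) = (μ - a)*f(μ) = [(-29*μ/16 - 23/25)/(μ - 4/3)] / (μ - a').
Simple pole: residue = g(a) at a = (1)*i, which is (3003/5000) + (2109/20000)*i.
At the order-1 pole 4/3 set g(μ) = (μ - (4/3))*f(μ) = (-29*μ/16 - 23/25)/(μ**2 + 1).
Simple pole: residue = g(a) at a = 4/3, which is -3003/2500.
List the singular points by increasing real part (a conjugate pair: the negative imaginary part first).


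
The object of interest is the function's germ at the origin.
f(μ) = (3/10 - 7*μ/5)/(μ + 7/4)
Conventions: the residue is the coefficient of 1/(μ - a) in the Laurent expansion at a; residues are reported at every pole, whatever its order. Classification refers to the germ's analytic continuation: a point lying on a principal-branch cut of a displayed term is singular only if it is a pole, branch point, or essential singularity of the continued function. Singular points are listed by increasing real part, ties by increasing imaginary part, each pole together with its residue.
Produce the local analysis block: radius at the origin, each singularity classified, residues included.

Denominator factor (μ + 7/4): pole of order 1 at -7/4, modulus 7/4.
The radius of convergence is the smallest modulus among the singular points: 7/4.
At the order-1 pole -7/4 set g(μ) = (μ - (-7/4))*f(μ) = 3/10 - 7*μ/5.
Simple pole: residue = g(a) at a = -7/4, which is 11/4.

Radius of convergence at 0: 7/4.
At -7/4: a pole of order 1; residue 11/4.


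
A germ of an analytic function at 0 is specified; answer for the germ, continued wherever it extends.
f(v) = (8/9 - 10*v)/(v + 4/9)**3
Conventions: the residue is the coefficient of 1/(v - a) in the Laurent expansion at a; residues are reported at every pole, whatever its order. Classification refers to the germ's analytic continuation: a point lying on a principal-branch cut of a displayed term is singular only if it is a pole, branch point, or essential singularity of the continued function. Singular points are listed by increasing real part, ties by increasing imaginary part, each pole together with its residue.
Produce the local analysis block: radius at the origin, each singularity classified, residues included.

Denominator factor (v + 4/9)^3: pole of order 3 at -4/9, modulus 4/9.
The radius of convergence is the smallest modulus among the singular points: 4/9.
At the order-3 pole -4/9 set g(v) = (v - (-4/9))^3*f(v) = 8/9 - 10*v.
Order-3 pole: residue = g''(a)/2; g''(-4/9) = 0, so the residue is 0.

Radius of convergence at 0: 4/9.
At -4/9: a pole of order 3; residue 0.


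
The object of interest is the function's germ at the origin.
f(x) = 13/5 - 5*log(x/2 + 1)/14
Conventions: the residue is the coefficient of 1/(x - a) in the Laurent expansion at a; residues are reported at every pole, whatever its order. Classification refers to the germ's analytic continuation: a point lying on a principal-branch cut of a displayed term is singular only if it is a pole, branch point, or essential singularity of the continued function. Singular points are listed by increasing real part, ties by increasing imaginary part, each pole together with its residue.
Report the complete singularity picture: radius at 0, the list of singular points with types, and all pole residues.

Radius of convergence at 0: 2.
At -2: a logarithmic branch point.

Branch term (-5/14)*log(1 - x/(-2)): its argument vanishes at x = -2, a logarithmic branch point, modulus 2.
The radius of convergence is the smallest modulus among the singular points: 2.


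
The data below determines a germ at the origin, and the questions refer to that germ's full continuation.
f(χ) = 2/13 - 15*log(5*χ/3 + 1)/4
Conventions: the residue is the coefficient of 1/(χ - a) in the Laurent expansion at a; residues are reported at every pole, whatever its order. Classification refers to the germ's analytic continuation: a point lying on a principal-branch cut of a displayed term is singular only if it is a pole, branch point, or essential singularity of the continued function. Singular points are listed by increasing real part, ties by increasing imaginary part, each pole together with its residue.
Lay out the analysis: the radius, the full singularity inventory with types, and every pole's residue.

Branch term (-15/4)*log(1 - χ/(-3/5)): its argument vanishes at χ = -3/5, a logarithmic branch point, modulus 3/5.
The radius of convergence is the smallest modulus among the singular points: 3/5.

Radius of convergence at 0: 3/5.
At -3/5: a logarithmic branch point.


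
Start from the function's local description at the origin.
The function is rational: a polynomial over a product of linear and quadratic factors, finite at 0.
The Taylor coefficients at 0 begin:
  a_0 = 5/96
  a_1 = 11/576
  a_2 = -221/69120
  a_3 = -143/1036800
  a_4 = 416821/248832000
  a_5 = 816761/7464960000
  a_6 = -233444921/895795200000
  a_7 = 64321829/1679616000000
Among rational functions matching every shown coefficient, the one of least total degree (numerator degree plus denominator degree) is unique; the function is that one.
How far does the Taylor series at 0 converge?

No rational of total degree below 4 reproduces all 8 coefficients; solving the [0/4] Pade equations on them gives f(k) = 25/(6*(k - 4)**2*(k**2 + 2*k/3 + 5)), whose expansion matches every shown term.
Denominator factor (k - 4)^2: pole of order 2 at 4, modulus 4.
Denominator factor (k**2 + 2*k/3 + 5): discriminant -176/9, complex-conjugate roots (-1/3) + ((2/3)*sqrt(11))*i and (-1/3) - ((2/3)*sqrt(11))*i; poles of order 1, moduli sqrt(5) and sqrt(5).
The radius of convergence is the smallest modulus among the singular points: sqrt(5).

The radius of convergence is sqrt(5).


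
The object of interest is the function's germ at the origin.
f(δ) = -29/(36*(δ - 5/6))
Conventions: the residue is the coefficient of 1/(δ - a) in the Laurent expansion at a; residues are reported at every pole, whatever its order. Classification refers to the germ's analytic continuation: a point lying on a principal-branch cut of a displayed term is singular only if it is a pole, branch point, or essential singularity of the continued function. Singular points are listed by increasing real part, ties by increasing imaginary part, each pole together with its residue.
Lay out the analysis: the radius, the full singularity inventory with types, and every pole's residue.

Radius of convergence at 0: 5/6.
At 5/6: a pole of order 1; residue -29/36.

Denominator factor (δ - 5/6): pole of order 1 at 5/6, modulus 5/6.
The radius of convergence is the smallest modulus among the singular points: 5/6.
At the order-1 pole 5/6 set g(δ) = (δ - (5/6))*f(δ) = -29/36.
Simple pole: residue = g(a) at a = 5/6, which is -29/36.


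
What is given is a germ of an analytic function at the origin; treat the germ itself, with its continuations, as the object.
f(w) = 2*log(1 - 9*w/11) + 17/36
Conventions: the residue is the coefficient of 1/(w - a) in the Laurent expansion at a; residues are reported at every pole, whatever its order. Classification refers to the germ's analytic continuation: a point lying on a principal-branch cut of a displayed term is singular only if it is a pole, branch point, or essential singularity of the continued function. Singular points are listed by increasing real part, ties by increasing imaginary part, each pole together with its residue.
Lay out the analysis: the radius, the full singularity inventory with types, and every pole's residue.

Radius of convergence at 0: 11/9.
At 11/9: a logarithmic branch point.

Branch term (2)*log(1 - w/(11/9)): its argument vanishes at w = 11/9, a logarithmic branch point, modulus 11/9.
The radius of convergence is the smallest modulus among the singular points: 11/9.


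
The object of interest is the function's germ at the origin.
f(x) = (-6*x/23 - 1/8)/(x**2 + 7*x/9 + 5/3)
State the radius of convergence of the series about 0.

Denominator factor (x**2 + 7*x/9 + 5/3): discriminant -491/81, complex-conjugate roots (-7/18) + ((1/18)*sqrt(491))*i and (-7/18) - ((1/18)*sqrt(491))*i; poles of order 1, moduli (1/3)*sqrt(15) and (1/3)*sqrt(15).
The radius of convergence is the smallest modulus among the singular points: (1/3)*sqrt(15).

The radius of convergence is (1/3)*sqrt(15).


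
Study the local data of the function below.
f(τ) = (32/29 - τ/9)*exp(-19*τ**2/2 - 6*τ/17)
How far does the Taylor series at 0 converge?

The radius of convergence is infinite.

The factor exp(-19*τ**2/2 - 6*τ/17) is entire and contributes no finite singular point.
The polynomial part has no poles.
No finite singular points: the Taylor series at 0 converges everywhere.


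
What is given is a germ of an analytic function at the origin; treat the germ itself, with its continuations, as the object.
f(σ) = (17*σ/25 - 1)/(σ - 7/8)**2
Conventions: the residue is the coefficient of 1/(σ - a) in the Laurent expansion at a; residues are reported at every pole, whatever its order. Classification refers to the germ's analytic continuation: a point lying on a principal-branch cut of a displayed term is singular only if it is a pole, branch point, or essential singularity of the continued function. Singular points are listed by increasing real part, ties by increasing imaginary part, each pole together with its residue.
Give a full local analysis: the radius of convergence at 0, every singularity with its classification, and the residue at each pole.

Denominator factor (σ - 7/8)^2: pole of order 2 at 7/8, modulus 7/8.
The radius of convergence is the smallest modulus among the singular points: 7/8.
At the order-2 pole 7/8 set g(σ) = (σ - (7/8))^2*f(σ) = 17*σ/25 - 1.
Order-2 pole: residue = g'(a); g'(7/8) = 17/25, so the residue is 17/25.

Radius of convergence at 0: 7/8.
At 7/8: a pole of order 2; residue 17/25.


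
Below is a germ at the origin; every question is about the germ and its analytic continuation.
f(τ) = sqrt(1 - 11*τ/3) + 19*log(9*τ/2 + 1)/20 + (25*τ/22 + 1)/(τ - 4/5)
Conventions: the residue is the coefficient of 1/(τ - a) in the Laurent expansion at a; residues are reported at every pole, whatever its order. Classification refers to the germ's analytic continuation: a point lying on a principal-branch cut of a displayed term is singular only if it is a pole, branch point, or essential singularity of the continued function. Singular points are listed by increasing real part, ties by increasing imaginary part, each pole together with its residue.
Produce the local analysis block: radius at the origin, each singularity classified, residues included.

Radius of convergence at 0: 2/9.
At -2/9: a logarithmic branch point.
At 3/11: an algebraic (square-root) branch point.
At 4/5: a pole of order 1; residue 21/11.

Denominator factor (τ - 4/5): pole of order 1 at 4/5, modulus 4/5.
Branch term (1)*sqrt(1 - τ/(3/11)): its argument vanishes at τ = 3/11, a square-root branch point, modulus 3/11.
Branch term (19/20)*log(1 - τ/(-2/9)): its argument vanishes at τ = -2/9, a logarithmic branch point, modulus 2/9.
The radius of convergence is the smallest modulus among the singular points: 2/9.
The branch terms are analytic at 4/5 and contribute nothing to the residue; only the rational part matters.
At the order-1 pole 4/5 set g(τ) = (τ - (4/5))*(rational part) = 25*τ/22 + 1.
Simple pole: residue = g(a) at a = 4/5, which is 21/11.
List the singular points by increasing real part (a conjugate pair: the negative imaginary part first).


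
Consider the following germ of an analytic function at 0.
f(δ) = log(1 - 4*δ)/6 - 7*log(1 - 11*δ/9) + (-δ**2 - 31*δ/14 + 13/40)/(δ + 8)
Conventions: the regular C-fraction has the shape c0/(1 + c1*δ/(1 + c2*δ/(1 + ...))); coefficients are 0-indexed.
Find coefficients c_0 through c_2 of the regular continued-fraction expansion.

Taylor coefficients (expand at 0): a_0 = 13/320, a_1 = 1226861/161280, a_2 = 44187691/11612160.
c0 = a_0 = 13/320. Peel one level at a time: if S = 1 + c*δ/S' with S'(0) = 1, then c is the δ-coefficient of S and S' = c*δ/(S - 1).
S_1 = c0/f = 1 + (-1226861/6552)*δ + (15637154515/447174)*δ^2 + ...; c1 = -1226861/6552.
S_2 = c1*δ/(S_1 - 1) = 1 + (62548618060/334933053)*δ + ...; c2 = 62548618060/334933053.

The regular C-fraction coefficients are [13/320, -1226861/6552, 62548618060/334933053].


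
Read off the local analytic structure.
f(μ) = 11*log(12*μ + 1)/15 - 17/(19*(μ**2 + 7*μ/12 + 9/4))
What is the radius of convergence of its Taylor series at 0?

The radius of convergence is 1/12.

Denominator factor (μ**2 + 7*μ/12 + 9/4): discriminant -1247/144, complex-conjugate roots (-7/24) + ((1/24)*sqrt(1247))*i and (-7/24) - ((1/24)*sqrt(1247))*i; poles of order 1, moduli 3/2 and 3/2.
Branch term (11/15)*log(1 - μ/(-1/12)): its argument vanishes at μ = -1/12, a logarithmic branch point, modulus 1/12.
The radius of convergence is the smallest modulus among the singular points: 1/12.


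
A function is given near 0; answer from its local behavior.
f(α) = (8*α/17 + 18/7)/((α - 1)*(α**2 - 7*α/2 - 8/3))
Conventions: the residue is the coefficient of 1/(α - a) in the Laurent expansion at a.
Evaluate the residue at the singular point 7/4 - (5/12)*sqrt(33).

The factor α**2 - 7*α/2 - 8/3 splits as (α - a)(α - a') with a = 7/4 - (5/12)*sqrt(33), a' = 7/4 + (5/12)*sqrt(33). At the order-1 pole a set g(α) = (α - a)*f(α) = [(8*α/17 + 18/7)/(α - 1)] / (α - a').
Simple pole: residue = g(a) at a = 7/4 - (5/12)*sqrt(33), which is 1086/3689 - (214/202895)*sqrt(33).

The residue is 1086/3689 - (214/202895)*sqrt(33).


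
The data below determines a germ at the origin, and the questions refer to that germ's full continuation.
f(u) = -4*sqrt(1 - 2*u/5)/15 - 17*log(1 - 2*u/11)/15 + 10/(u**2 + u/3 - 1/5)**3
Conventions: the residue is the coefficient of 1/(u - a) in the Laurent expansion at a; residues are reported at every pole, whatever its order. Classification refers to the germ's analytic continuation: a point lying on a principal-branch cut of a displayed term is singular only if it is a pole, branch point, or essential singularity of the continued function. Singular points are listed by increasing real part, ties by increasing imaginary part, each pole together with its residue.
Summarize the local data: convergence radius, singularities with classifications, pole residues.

Radius of convergence at 0: -1/6 + (1/30)*sqrt(205).
At -1/6 - (1/30)*sqrt(205): a pole of order 3; residue -(364500/68921)*sqrt(205).
At -1/6 + (1/30)*sqrt(205): a pole of order 3; residue (364500/68921)*sqrt(205).
At 5/2: an algebraic (square-root) branch point.
At 11/2: a logarithmic branch point.

Denominator factor (u**2 + u/3 - 1/5)^3: discriminant 41/45, real irrational roots -1/6 + (1/30)*sqrt(205) and -1/6 - (1/30)*sqrt(205); poles of order 3, moduli -1/6 + (1/30)*sqrt(205) and 1/6 + (1/30)*sqrt(205).
Branch term (-4/15)*sqrt(1 - u/(5/2)): its argument vanishes at u = 5/2, a square-root branch point, modulus 5/2.
Branch term (-17/15)*log(1 - u/(11/2)): its argument vanishes at u = 11/2, a logarithmic branch point, modulus 11/2.
The radius of convergence is the smallest modulus among the singular points: -1/6 + (1/30)*sqrt(205).
The branch terms are analytic at -1/6 - (1/30)*sqrt(205) and contribute nothing to the residue; only the rational part matters.
The factor u**2 + u/3 - 1/5 splits as (u - a)(u - a') with a = -1/6 - (1/30)*sqrt(205), a' = -1/6 + (1/30)*sqrt(205). At the order-3 pole a set g(u) = (u - a)^3*(rational part) = [10] / (u - a')^3.
Order-3 pole: residue = g''(a)/2; g''(-1/6 - (1/30)*sqrt(205)) = -(729000/68921)*sqrt(205), so the residue is -(364500/68921)*sqrt(205).
The branch terms are analytic at -1/6 + (1/30)*sqrt(205) and contribute nothing to the residue; only the rational part matters.
The factor u**2 + u/3 - 1/5 splits as (u - a)(u - a') with a = -1/6 + (1/30)*sqrt(205), a' = -1/6 - (1/30)*sqrt(205). At the order-3 pole a set g(u) = (u - a)^3*(rational part) = [10] / (u - a')^3.
Order-3 pole: residue = g''(a)/2; g''(-1/6 + (1/30)*sqrt(205)) = (729000/68921)*sqrt(205), so the residue is (364500/68921)*sqrt(205).
List the singular points by increasing real part (a conjugate pair: the negative imaginary part first).


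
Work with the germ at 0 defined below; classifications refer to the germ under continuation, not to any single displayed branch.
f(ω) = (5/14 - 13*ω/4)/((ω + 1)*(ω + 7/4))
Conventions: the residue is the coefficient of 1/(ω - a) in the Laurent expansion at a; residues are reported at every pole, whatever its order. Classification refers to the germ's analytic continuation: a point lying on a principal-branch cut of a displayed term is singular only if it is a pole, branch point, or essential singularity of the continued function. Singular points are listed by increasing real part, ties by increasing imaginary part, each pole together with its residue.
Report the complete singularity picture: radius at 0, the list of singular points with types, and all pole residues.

Denominator factor (ω + 1): pole of order 1 at -1, modulus 1.
Denominator factor (ω + 7/4): pole of order 1 at -7/4, modulus 7/4.
The radius of convergence is the smallest modulus among the singular points: 1.
At the order-1 pole -7/4 set g(ω) = (ω - (-7/4))*f(ω) = (5/14 - 13*ω/4)/(ω + 1).
Simple pole: residue = g(a) at a = -7/4, which is -677/84.
At the order-1 pole -1 set g(ω) = (ω - (-1))*f(ω) = (5/14 - 13*ω/4)/(ω + 7/4).
Simple pole: residue = g(a) at a = -1, which is 101/21.
List the singular points by increasing real part (a conjugate pair: the negative imaginary part first).

Radius of convergence at 0: 1.
At -7/4: a pole of order 1; residue -677/84.
At -1: a pole of order 1; residue 101/21.


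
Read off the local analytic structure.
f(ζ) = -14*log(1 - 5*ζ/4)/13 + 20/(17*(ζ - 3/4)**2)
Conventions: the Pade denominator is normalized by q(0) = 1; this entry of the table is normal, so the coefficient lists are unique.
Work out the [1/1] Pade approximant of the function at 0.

The Pade approximant has numerator coefficients [320/153, 130144057/39441870]; denominator coefficients [1, -229057/132200].

Taylor coefficients needed (expand at 0): a_0 = 320/153, a_1 = 82625/11934, a_2 = 1145285/95472.
Write the denominator as Q(ζ) = 1 + q1*ζ. Requiring Q*f - P = O(ζ^3) with deg P <= 1 kills the coefficients of ζ^2..ζ^2 in Q*f:
  ζ^2: a_2 + q1*a_1 = 0, i.e. 1145285/95472 + (82625/11934)*q1 = 0.
Solving this linear system: q1 = -229057/132200.
The numerator is Q*f truncated at degree 1: P0 = a_0 = 320/153; P1 = a_1 + q1*a_0 = 130144057/39441870.


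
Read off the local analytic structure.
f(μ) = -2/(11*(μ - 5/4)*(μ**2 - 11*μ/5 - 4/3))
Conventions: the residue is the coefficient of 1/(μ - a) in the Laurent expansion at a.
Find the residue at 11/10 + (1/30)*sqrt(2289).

The residue is -48/1331 - (72/1015553)*sqrt(2289).

The factor μ**2 - 11*μ/5 - 4/3 splits as (μ - a)(μ - a') with a = 11/10 + (1/30)*sqrt(2289), a' = 11/10 - (1/30)*sqrt(2289). At the order-1 pole a set g(μ) = (μ - a)*f(μ) = [-2/(11*(μ - 5/4))] / (μ - a').
Simple pole: residue = g(a) at a = 11/10 + (1/30)*sqrt(2289), which is -48/1331 - (72/1015553)*sqrt(2289).


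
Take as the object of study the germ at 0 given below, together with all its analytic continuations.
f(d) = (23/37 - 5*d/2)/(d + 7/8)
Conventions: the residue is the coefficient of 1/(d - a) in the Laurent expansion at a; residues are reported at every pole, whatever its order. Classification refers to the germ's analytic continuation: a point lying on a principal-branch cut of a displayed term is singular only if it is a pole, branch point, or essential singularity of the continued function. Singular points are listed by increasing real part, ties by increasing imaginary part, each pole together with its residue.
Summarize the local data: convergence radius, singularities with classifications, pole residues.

Denominator factor (d + 7/8): pole of order 1 at -7/8, modulus 7/8.
The radius of convergence is the smallest modulus among the singular points: 7/8.
At the order-1 pole -7/8 set g(d) = (d - (-7/8))*f(d) = 23/37 - 5*d/2.
Simple pole: residue = g(a) at a = -7/8, which is 1663/592.

Radius of convergence at 0: 7/8.
At -7/8: a pole of order 1; residue 1663/592.


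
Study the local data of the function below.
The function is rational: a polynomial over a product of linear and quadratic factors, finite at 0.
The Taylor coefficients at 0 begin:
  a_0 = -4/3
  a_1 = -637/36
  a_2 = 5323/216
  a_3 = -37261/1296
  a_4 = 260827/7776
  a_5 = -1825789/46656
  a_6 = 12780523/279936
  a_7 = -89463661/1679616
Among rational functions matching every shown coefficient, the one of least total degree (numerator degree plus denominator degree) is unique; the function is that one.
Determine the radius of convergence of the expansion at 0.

No rational of total degree below 3 reproduces all 8 coefficients; solving the [2/1] Pade equations on them gives f(μ) = (24*μ**2/7 - 33*μ/2 - 8/7)/(μ + 6/7), whose expansion matches every shown term.
Denominator factor (μ + 6/7): pole of order 1 at -6/7, modulus 6/7.
The radius of convergence is the smallest modulus among the singular points: 6/7.

The radius of convergence is 6/7.


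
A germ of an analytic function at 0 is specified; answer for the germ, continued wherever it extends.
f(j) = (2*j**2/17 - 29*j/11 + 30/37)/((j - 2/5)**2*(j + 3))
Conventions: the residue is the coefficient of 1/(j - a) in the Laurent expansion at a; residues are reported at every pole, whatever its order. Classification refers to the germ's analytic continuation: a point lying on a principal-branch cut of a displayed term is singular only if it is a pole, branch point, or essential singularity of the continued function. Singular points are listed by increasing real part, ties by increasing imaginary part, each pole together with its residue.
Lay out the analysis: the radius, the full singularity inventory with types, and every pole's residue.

Radius of convergence at 0: 2/5.
At -3: a pole of order 1; residue 1691475/1999591.
At 2/5: a pole of order 2; residue -1456229/1999591.

Denominator factor (j + 3): pole of order 1 at -3, modulus 3.
Denominator factor (j - 2/5)^2: pole of order 2 at 2/5, modulus 2/5.
The radius of convergence is the smallest modulus among the singular points: 2/5.
At the order-1 pole -3 set g(j) = (j - (-3))*f(j) = (2*j**2/17 - 29*j/11 + 30/37)/(j - 2/5)**2.
Simple pole: residue = g(a) at a = -3, which is 1691475/1999591.
At the order-2 pole 2/5 set g(j) = (j - (2/5))^2*f(j) = (2*j**2/17 - 29*j/11 + 30/37)/(j + 3).
Order-2 pole: residue = g'(a); g'(2/5) = -1456229/1999591, so the residue is -1456229/1999591.
List the singular points by increasing real part (a conjugate pair: the negative imaginary part first).


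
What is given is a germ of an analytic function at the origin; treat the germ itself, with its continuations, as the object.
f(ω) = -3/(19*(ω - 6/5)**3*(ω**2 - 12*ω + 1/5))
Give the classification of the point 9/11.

The point is a regular point.

Denominator factors: ω - 6/5 = -21/55 at ω = 9/11; ω**2 - 12*ω + 1/5 = -5414/605 at ω = 9/11 — none vanishes.
So the germ continues analytically to 9/11.


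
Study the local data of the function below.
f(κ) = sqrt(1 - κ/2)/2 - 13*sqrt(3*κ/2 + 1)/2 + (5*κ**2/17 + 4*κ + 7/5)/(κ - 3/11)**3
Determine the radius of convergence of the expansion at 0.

The radius of convergence is 3/11.

Denominator factor (κ - 3/11)^3: pole of order 3 at 3/11, modulus 3/11.
Branch term (1/2)*sqrt(1 - κ/(2)): its argument vanishes at κ = 2, a square-root branch point, modulus 2.
Branch term (-13/2)*sqrt(1 - κ/(-2/3)): its argument vanishes at κ = -2/3, a square-root branch point, modulus 2/3.
The radius of convergence is the smallest modulus among the singular points: 3/11.


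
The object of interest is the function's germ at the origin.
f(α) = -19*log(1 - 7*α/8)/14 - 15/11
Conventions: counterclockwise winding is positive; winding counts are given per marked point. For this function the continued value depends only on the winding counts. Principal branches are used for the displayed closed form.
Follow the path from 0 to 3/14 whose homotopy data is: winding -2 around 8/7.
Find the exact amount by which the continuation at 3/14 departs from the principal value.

Continued minus principal equals (38/7)*pi*i.

The rational part is single-valued and drops out of the difference; each branch term changes only by its own monodromy.
(-19/14)*log(1 - α/(8/7)): each positive loop around 8/7 adds 2*pi*i to the log, so winding -2 contributes (-19/14)*(-2)*2*pi*i = (38/7)*pi*i.
Summing the contributions at α = 3/14 gives (38/7)*pi*i.


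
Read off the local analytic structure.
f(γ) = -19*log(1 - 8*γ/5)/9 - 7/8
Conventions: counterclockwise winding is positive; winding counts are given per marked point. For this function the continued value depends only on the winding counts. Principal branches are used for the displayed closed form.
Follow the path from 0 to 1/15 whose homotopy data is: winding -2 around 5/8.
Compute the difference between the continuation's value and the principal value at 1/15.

The rational part is single-valued and drops out of the difference; each branch term changes only by its own monodromy.
(-19/9)*log(1 - γ/(5/8)): each positive loop around 5/8 adds 2*pi*i to the log, so winding -2 contributes (-19/9)*(-2)*2*pi*i = (76/9)*pi*i.
Summing the contributions at γ = 1/15 gives (76/9)*pi*i.

Continued minus principal equals (76/9)*pi*i.


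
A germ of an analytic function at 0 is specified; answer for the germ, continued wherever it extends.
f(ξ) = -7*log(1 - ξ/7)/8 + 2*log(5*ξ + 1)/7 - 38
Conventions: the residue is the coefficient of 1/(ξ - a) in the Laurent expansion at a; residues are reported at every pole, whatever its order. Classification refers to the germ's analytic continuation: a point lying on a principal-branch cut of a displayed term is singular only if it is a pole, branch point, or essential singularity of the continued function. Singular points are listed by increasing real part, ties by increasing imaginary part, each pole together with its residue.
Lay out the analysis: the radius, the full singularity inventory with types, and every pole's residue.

Radius of convergence at 0: 1/5.
At -1/5: a logarithmic branch point.
At 7: a logarithmic branch point.

Branch term (2/7)*log(1 - ξ/(-1/5)): its argument vanishes at ξ = -1/5, a logarithmic branch point, modulus 1/5.
Branch term (-7/8)*log(1 - ξ/(7)): its argument vanishes at ξ = 7, a logarithmic branch point, modulus 7.
The radius of convergence is the smallest modulus among the singular points: 1/5.
List the singular points by increasing real part (a conjugate pair: the negative imaginary part first).


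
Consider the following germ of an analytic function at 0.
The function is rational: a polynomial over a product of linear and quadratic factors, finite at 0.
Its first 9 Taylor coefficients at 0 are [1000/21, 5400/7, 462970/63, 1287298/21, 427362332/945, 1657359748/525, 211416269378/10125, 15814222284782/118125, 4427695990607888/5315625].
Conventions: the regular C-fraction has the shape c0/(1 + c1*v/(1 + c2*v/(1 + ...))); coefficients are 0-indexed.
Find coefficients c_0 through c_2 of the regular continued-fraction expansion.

Taylor coefficients (read off): a_0 = 1000/21, a_1 = 5400/7, a_2 = 462970/63.
c0 = a_0 = 1000/21. Peel one level at a time: if S = 1 + c*v/S' with S'(0) = 1, then c is the v-coefficient of S and S' = c*v/(S - 1).
S_1 = c0/f = 1 + (-81/5)*v + (6487/60)*v^2 + ...; c1 = -81/5.
S_2 = c1*v/(S_1 - 1) = 1 + (6487/972)*v + ...; c2 = 6487/972.

The regular C-fraction coefficients are [1000/21, -81/5, 6487/972].


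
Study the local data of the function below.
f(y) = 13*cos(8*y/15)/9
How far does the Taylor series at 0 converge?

The factor cos(8*y/15) is entire and contributes no finite singular point.
The polynomial part has no poles.
No finite singular points: the Taylor series at 0 converges everywhere.

The radius of convergence is infinite.


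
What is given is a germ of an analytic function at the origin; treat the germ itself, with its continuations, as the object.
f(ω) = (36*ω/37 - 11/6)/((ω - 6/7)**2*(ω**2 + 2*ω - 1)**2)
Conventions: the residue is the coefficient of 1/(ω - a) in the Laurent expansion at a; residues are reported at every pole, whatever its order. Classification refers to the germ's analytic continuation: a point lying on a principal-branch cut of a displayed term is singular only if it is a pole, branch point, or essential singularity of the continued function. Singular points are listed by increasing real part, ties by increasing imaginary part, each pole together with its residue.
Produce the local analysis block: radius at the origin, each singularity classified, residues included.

Radius of convergence at 0: -1 + sqrt(2).
At -1 - sqrt(2): a pole of order 2; residue -57679223/39728121 + (1257448633/1271299872)*sqrt(2).
At -1 + sqrt(2): a pole of order 2; residue -57679223/39728121 - (1257448633/1271299872)*sqrt(2).
At 6/7: a pole of order 2; residue 115358446/39728121.


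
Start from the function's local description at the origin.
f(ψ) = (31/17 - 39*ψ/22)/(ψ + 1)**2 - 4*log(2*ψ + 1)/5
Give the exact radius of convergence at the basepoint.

Denominator factor (ψ + 1)^2: pole of order 2 at -1, modulus 1.
Branch term (-4/5)*log(1 - ψ/(-1/2)): its argument vanishes at ψ = -1/2, a logarithmic branch point, modulus 1/2.
The radius of convergence is the smallest modulus among the singular points: 1/2.

The radius of convergence is 1/2.
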